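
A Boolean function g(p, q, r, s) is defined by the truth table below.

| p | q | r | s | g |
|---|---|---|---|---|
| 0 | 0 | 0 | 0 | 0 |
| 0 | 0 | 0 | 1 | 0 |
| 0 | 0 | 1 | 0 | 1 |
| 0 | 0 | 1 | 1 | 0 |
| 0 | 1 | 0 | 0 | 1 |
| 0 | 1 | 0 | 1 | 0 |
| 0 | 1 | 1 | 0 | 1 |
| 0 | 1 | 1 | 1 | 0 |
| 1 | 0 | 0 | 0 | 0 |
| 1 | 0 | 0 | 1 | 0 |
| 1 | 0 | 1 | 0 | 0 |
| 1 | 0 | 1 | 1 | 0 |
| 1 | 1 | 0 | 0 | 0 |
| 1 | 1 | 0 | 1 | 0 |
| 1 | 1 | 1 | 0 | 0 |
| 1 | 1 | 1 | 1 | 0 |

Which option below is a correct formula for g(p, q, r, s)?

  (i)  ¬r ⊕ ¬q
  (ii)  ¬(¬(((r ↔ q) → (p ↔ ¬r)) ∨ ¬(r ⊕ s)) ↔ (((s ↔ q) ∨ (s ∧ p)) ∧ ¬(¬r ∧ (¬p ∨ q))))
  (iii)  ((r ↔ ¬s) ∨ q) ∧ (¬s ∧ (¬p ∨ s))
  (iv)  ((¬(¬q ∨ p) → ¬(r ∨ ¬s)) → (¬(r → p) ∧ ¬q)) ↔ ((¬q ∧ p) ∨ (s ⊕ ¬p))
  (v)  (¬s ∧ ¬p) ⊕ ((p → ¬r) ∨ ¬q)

iii

(i): at (0,0,1,1) it gives 1, but g = 0 — eliminated.
(ii): at (0,0,0,1) it gives 1, but g = 0 — eliminated.
(iv): at (0,0,0,1) it gives 1, but g = 0 — eliminated.
(v): at (0,0,0,1) it gives 1, but g = 0 — eliminated.
(iii) is the remaining candidate, and it agrees with g on all 16 inputs.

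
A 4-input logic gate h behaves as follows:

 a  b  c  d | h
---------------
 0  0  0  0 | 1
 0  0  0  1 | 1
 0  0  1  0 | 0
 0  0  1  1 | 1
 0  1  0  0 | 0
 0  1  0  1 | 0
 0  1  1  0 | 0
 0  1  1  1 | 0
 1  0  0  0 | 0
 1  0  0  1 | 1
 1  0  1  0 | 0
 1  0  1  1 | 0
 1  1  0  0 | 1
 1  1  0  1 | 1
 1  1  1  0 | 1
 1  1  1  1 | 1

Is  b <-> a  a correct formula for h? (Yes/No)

No

Check the formula against h row by row:
  a=0, b=0, c=0, d=0: formula gives 1, h = 1 ✓
  a=0, b=0, c=0, d=1: formula gives 1, h = 1 ✓
  a=0, b=0, c=1, d=0: formula gives 1, but h = 0 ✗
A single disagreement suffices: at (0,0,1,0) they differ, so the formula does not compute h.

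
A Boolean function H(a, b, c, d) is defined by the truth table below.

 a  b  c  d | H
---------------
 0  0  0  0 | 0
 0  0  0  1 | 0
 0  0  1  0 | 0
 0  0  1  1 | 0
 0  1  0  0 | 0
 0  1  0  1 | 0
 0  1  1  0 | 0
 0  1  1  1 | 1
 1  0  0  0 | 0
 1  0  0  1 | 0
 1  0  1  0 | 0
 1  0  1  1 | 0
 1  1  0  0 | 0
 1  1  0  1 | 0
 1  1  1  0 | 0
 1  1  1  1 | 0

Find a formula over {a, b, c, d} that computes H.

H(a, b, c, d) = ((NOT a AND b) AND c) AND d

Only row (0,1,1,1) gives 1. That row's minterm ¬a·b·c·d is H directly.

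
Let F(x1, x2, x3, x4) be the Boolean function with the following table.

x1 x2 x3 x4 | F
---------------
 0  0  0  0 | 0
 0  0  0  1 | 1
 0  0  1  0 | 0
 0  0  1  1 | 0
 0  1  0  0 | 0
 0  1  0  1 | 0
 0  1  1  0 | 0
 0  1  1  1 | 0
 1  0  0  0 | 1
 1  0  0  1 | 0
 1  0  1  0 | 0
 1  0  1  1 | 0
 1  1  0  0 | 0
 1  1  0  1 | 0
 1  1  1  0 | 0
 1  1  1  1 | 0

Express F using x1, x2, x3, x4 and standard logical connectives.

F(x1, x2, x3, x4) = (((¬x1 ∧ ¬x2) ∧ ¬x3) ∧ x4) ∨ (((x1 ∧ ¬x2) ∧ ¬x3) ∧ ¬x4)

F=1 on 2 inputs: (0,0,0,1), (1,0,0,0). Reading each as a conjunction of literals (¬x1·¬x2·¬x3·x4, x1·¬x2·¬x3·¬x4) and taking the OR gives the canonical DNF.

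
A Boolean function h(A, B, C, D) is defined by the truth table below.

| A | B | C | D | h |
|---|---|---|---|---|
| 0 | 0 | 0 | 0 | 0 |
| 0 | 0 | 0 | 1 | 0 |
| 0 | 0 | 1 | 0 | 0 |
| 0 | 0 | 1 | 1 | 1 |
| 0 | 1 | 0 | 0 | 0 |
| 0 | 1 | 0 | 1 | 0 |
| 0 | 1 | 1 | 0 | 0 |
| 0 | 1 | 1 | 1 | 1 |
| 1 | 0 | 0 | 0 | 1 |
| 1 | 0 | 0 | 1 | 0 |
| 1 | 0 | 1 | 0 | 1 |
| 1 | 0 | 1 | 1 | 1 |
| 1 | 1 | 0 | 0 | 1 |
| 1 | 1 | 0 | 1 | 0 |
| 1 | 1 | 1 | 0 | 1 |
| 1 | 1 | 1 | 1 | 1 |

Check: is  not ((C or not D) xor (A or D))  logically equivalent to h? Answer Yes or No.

Yes

Check the formula against h row by row:
  A=0, B=0, C=0, D=0: formula gives 0, h = 0 ✓
  A=0, B=0, C=0, D=1: formula gives 0, h = 0 ✓
  A=0, B=0, C=1, D=0: formula gives 0, h = 0 ✓
  A=0, B=0, C=1, D=1: formula gives 1, h = 1 ✓
  … (the remaining 12 rows also agree.)
All 16 rows match — the expression computes h exactly.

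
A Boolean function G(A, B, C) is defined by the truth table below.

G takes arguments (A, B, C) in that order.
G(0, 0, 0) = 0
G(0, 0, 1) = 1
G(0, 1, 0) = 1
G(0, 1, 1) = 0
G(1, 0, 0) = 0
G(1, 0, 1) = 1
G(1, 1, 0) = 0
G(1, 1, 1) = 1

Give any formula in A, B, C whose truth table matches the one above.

G(A, B, C) = ((((NOT A AND NOT B) AND C) OR ((NOT A AND B) AND NOT C)) OR ((A AND NOT B) AND C)) OR ((A AND B) AND C)

G=1 on 4 inputs: (0,0,1), (0,1,0), (1,0,1), (1,1,1). Reading each as a conjunction of literals (¬A·¬B·C, ¬A·B·¬C, A·¬B·C, A·B·C) and taking the OR gives the canonical DNF.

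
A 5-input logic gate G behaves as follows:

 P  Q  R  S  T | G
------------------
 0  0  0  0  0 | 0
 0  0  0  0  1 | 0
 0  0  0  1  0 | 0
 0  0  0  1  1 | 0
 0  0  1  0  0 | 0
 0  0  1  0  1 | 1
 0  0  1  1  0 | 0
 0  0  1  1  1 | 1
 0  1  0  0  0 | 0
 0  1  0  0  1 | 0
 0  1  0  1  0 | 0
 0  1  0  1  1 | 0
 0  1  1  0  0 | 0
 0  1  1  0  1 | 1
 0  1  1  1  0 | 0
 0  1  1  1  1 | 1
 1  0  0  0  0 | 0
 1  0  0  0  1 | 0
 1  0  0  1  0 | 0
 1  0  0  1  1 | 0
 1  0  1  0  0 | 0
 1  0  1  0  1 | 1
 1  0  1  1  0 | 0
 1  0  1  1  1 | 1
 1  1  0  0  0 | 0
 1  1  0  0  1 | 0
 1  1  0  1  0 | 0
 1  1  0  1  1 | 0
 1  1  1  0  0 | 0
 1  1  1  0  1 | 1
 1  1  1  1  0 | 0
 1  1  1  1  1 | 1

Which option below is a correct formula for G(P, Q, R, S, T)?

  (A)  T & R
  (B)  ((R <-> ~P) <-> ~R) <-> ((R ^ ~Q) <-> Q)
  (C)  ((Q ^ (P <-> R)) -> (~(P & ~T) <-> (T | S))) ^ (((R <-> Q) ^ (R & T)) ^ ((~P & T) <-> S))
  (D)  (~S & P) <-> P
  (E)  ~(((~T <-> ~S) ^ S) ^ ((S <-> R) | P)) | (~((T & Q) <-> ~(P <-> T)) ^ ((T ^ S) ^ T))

(B) fails at (0,0,0,0,0): the formula yields 1, G is 0.
(C) fails at (0,0,0,1,1): the formula yields 1, G is 0.
(D) fails at (0,0,0,0,0): the formula yields 1, G is 0.
(E) fails at (0,0,0,0,0): the formula yields 1, G is 0.
That leaves (A). Evaluating it on every row reproduces the table of G exactly.

A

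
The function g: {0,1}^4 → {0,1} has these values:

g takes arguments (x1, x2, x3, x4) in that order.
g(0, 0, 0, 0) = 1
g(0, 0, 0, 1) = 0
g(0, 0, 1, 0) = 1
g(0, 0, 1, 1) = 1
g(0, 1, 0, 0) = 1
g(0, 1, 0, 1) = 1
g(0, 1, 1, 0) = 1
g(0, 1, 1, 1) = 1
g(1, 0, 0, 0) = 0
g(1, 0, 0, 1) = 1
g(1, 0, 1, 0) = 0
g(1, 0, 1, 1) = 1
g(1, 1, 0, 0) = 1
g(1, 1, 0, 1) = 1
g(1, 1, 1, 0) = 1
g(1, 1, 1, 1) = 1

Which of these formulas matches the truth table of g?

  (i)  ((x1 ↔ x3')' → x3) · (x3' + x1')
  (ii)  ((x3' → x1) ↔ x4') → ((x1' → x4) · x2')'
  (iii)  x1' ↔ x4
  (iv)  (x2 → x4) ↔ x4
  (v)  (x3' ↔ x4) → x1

ii

(i): at (0,0,0,0) it gives 0, but g = 1 — eliminated.
(iii): at (0,0,0,0) it gives 0, but g = 1 — eliminated.
(iv): at (0,0,0,0) it gives 0, but g = 1 — eliminated.
(v): at (0,0,1,0) it gives 0, but g = 1 — eliminated.
(ii) is the remaining candidate, and it agrees with g on all 16 inputs.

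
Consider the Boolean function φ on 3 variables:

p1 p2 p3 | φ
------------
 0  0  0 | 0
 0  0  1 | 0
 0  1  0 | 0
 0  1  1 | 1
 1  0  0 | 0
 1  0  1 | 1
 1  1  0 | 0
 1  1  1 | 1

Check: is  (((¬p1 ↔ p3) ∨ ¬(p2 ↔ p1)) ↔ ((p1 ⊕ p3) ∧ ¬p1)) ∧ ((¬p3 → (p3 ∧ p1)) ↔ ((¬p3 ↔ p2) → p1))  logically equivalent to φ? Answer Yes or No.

No

Evaluate (((¬p1 ↔ p3) ∨ ¬(p2 ↔ p1)) ↔ ((p1 ⊕ p3) ∧ ¬p1)) ∧ ((¬p3 → (p3 ∧ p1)) ↔ ((¬p3 ↔ p2) → p1)) on each row and compare to φ:
  p1=0, p2=0, p3=0: formula gives 0, φ = 0 ✓
  p1=0, p2=0, p3=1: formula gives 0, φ = 0 ✓
  p1=0, p2=1, p3=0: formula gives 0, φ = 0 ✓
  p1=0, p2=1, p3=1: formula gives 1, φ = 1 ✓
  p1=1, p2=0, p3=0: formula gives 0, φ = 0 ✓
  p1=1, p2=0, p3=1: formula gives 0, but φ = 1 ✗
Row (1,0,1) is a counterexample, so the formula is not equivalent to φ.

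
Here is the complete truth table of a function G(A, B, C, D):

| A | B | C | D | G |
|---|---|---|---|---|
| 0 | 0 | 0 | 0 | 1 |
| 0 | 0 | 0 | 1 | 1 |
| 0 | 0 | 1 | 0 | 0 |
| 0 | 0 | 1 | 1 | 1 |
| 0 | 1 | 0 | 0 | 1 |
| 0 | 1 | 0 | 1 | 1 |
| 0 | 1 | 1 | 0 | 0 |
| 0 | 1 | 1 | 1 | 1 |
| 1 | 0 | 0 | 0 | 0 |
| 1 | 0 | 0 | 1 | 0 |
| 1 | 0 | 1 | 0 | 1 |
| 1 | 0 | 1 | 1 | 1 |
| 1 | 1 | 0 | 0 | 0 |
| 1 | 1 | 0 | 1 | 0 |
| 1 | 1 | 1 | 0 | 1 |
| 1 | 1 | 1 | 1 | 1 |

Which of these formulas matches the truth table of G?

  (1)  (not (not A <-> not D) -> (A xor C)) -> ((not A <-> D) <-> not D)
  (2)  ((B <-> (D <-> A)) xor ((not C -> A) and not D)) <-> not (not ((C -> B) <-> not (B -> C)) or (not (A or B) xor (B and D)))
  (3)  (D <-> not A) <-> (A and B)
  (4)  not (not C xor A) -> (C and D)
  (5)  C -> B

(1) disagrees with G on (0,0,0,0) (formula → 0, table → 1); rule it out.
(2) disagrees with G on (0,0,0,1) (formula → 0, table → 1); rule it out.
(3) disagrees with G on (0,0,0,1) (formula → 0, table → 1); rule it out.
(5) disagrees with G on (0,0,1,1) (formula → 0, table → 1); rule it out.
(4) is the remaining candidate, and it agrees with G on all 16 inputs.

4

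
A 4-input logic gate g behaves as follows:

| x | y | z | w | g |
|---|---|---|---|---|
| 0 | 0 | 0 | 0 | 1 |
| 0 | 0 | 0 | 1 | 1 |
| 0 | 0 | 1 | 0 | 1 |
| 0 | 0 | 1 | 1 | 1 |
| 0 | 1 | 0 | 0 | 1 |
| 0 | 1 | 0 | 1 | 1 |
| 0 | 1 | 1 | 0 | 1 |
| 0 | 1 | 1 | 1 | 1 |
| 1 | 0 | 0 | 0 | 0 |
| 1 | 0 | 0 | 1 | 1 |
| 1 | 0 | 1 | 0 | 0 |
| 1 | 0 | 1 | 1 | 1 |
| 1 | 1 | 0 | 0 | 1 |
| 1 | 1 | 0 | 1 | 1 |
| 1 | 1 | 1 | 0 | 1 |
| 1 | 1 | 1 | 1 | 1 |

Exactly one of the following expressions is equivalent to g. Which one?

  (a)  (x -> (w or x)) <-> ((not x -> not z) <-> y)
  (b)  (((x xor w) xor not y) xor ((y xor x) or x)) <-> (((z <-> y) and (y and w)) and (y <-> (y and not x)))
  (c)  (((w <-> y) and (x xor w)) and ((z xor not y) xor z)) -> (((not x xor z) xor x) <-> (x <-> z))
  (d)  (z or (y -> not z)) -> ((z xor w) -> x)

c

(a) disagrees with g on (0,0,0,0) (formula → 0, table → 1); rule it out.
(b) disagrees with g on (0,0,0,0) (formula → 0, table → 1); rule it out.
(d) disagrees with g on (0,0,0,1) (formula → 0, table → 1); rule it out.
That leaves (c). Evaluating it on every row reproduces the table of g exactly.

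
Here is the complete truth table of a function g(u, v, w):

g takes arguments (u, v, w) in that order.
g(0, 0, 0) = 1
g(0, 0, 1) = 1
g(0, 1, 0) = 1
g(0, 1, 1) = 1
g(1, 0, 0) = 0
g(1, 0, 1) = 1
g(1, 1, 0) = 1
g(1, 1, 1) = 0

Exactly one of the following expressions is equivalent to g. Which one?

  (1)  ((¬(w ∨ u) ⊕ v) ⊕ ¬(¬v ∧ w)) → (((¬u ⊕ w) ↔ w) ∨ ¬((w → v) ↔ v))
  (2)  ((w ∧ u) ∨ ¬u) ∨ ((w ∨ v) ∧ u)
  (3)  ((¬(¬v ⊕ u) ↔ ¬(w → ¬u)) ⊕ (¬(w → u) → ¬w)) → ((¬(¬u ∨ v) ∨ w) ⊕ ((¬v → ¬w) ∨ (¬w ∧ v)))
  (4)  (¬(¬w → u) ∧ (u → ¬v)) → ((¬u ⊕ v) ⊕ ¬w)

(1) disagrees with g on (0,1,0) (formula → 0, table → 1); rule it out.
(2) disagrees with g on (1,1,1) (formula → 1, table → 0); rule it out.
(4) disagrees with g on (0,0,0) (formula → 0, table → 1); rule it out.
Only (3) survives; checking it on all 8 rows confirms it matches g.

3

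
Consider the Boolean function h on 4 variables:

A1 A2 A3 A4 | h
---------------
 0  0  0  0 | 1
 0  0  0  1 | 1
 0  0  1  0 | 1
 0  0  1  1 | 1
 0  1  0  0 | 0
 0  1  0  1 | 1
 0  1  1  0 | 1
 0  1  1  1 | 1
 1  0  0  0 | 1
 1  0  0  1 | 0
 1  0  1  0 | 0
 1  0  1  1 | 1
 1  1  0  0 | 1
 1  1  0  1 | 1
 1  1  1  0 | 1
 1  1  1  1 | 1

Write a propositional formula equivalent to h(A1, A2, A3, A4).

h(A1, A2, A3, A4) = NOT (((((NOT A1 AND A2) AND NOT A3) AND NOT A4) OR (((A1 AND NOT A2) AND NOT A3) AND A4)) OR (((A1 AND NOT A2) AND A3) AND NOT A4))

The 0-rows are (0,1,0,0), (1,0,0,1), (1,0,1,0). Take each as a conjunction (¬A1·A2·¬A3·¬A4, A1·¬A2·¬A3·A4, A1·¬A2·A3·¬A4), form their disjunction, and complement — that gives a formula that is 1 everywhere h is.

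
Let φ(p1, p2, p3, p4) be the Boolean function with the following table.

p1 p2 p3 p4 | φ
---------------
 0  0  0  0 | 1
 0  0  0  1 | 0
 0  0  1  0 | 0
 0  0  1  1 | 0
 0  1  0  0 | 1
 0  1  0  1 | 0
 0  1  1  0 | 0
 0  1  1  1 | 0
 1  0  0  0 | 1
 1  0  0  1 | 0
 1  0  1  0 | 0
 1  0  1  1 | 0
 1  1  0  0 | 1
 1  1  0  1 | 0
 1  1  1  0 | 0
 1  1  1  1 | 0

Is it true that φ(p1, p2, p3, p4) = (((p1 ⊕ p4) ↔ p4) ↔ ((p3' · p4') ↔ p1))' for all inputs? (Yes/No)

Check the formula against φ row by row:
  p1=0, p2=0, p3=0, p4=0: formula gives 1, φ = 1 ✓
  p1=0, p2=0, p3=0, p4=1: formula gives 0, φ = 0 ✓
  p1=0, p2=0, p3=1, p4=0: formula gives 0, φ = 0 ✓
  p1=0, p2=0, p3=1, p4=1: formula gives 0, φ = 0 ✓
  … (the remaining 12 rows also agree.)
No disagreement on any input; they are logically equivalent.

Yes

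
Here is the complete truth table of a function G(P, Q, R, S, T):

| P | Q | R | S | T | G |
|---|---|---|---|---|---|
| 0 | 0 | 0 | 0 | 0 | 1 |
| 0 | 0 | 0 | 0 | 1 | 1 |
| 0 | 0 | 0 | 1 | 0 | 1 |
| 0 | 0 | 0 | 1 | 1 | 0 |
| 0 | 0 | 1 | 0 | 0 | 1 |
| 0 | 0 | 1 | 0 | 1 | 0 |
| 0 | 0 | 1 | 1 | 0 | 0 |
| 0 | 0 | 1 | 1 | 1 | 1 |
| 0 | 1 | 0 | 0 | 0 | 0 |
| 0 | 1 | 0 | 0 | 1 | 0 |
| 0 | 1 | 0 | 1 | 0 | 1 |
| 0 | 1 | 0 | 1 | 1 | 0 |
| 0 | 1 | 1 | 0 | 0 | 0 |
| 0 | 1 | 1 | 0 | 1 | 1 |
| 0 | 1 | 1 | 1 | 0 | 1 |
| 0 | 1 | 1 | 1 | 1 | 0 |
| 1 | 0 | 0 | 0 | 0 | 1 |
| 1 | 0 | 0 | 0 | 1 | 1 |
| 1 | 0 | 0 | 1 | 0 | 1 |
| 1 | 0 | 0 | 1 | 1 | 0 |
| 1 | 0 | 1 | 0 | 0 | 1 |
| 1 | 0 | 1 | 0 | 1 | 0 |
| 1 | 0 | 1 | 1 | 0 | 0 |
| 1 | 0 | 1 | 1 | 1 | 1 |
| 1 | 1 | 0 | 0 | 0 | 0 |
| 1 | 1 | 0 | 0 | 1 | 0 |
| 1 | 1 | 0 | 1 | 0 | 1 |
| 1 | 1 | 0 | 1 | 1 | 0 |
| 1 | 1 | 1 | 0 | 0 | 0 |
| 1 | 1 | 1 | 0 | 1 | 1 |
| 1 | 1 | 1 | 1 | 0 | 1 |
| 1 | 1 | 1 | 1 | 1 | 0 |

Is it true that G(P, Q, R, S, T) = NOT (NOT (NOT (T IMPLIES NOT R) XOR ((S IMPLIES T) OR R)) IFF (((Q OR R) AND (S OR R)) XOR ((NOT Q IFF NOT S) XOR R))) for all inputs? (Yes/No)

Yes

Evaluate NOT (NOT (NOT (T IMPLIES NOT R) XOR ((S IMPLIES T) OR R)) IFF (((Q OR R) AND (S OR R)) XOR ((NOT Q IFF NOT S) XOR R))) on each row and compare to G:
  P=0, Q=0, R=0, S=0, T=0: formula gives 1, G = 1 ✓
  P=0, Q=0, R=0, S=0, T=1: formula gives 1, G = 1 ✓
  P=0, Q=0, R=0, S=1, T=0: formula gives 1, G = 1 ✓
  P=0, Q=0, R=0, S=1, T=1: formula gives 0, G = 0 ✓
  …and likewise for the remaining 28 rows.
All 32 rows match — the expression computes G exactly.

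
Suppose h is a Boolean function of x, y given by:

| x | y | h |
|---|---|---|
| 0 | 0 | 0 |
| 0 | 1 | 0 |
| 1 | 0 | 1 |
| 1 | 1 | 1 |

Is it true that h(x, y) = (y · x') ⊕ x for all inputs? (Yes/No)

No

Check the formula against h row by row:
  x=0, y=0: formula gives 0, h = 0 ✓
  x=0, y=1: formula gives 1, but h = 0 ✗
Row (0,1) is a counterexample, so the formula is not equivalent to h.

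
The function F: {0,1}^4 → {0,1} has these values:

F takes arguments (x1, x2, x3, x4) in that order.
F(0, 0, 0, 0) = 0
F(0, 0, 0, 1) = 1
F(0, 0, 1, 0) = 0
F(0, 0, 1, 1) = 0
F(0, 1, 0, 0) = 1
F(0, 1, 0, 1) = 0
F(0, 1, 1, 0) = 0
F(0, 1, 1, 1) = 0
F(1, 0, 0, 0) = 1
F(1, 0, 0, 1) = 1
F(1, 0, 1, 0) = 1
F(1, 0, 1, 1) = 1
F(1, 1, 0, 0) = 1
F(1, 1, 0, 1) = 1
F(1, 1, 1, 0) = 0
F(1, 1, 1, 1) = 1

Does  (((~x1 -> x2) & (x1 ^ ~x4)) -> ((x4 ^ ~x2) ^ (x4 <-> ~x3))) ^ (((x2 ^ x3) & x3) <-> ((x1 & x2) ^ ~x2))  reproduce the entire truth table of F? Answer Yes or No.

No

Check the formula against F row by row:
  x1=0, x2=0, x3=0, x4=0: formula gives 1, but F = 0 ✗
Row (0,0,0,0) is a counterexample, so the formula is not equivalent to F.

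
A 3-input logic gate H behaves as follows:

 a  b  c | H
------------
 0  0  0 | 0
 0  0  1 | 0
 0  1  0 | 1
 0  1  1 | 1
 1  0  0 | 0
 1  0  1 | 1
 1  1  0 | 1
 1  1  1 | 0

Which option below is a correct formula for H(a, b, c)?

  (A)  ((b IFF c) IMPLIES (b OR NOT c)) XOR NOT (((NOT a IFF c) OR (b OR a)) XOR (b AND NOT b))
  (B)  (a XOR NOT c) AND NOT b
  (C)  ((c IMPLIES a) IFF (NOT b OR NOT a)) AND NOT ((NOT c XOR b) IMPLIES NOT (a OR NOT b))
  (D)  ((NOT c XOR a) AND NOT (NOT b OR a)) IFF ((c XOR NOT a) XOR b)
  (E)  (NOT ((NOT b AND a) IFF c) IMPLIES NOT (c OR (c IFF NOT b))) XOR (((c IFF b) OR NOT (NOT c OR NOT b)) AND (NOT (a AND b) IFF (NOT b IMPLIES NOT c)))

(A) fails at (0,0,1): the formula yields 1, H is 0.
(B) fails at (0,0,0): the formula yields 1, H is 0.
(C) fails at (0,0,0): the formula yields 1, H is 0.
(D) fails at (0,0,1): the formula yields 1, H is 0.
That leaves (E). Evaluating it on every row reproduces the table of H exactly.

E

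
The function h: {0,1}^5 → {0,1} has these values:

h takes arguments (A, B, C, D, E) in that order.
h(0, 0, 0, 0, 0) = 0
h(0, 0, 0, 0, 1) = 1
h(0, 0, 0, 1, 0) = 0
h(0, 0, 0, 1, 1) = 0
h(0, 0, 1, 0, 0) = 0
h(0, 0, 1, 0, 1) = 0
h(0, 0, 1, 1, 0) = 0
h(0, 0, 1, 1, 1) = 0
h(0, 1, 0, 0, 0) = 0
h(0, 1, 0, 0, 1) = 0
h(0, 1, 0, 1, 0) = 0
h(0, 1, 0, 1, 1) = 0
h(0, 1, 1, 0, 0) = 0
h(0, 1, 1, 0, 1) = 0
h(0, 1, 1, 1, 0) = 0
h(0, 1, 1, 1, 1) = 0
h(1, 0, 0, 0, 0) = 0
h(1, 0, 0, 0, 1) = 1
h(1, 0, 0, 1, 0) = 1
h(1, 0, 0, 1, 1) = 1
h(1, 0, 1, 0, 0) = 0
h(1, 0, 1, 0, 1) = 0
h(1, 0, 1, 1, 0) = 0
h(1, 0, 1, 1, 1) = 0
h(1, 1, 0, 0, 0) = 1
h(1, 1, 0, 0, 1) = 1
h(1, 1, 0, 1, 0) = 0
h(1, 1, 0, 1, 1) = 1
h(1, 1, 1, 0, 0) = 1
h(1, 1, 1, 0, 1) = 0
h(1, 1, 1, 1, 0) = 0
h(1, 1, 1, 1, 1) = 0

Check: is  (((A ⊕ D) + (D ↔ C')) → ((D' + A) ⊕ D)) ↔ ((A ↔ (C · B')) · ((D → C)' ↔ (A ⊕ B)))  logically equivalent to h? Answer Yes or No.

No

Check the formula against h row by row:
  A=0, B=0, C=0, D=0, E=0: formula gives 1, but h = 0 ✗
A single disagreement suffices: at (0,0,0,0,0) they differ, so the formula does not compute h.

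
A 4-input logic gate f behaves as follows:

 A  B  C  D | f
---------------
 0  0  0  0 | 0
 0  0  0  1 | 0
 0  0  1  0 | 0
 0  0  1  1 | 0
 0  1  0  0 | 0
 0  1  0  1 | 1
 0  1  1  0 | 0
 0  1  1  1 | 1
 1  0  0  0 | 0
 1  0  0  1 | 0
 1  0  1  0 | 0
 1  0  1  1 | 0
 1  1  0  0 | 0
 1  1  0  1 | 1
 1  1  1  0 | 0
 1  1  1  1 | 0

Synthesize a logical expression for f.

f(A, B, C, D) = ((((¬A ∧ B) ∧ ¬C) ∧ D) ∨ (((¬A ∧ B) ∧ C) ∧ D)) ∨ (((A ∧ B) ∧ ¬C) ∧ D)

f=1 on 3 inputs: (0,1,0,1), (0,1,1,1), (1,1,0,1). Reading each as a conjunction of literals (¬A·B·¬C·D, ¬A·B·C·D, A·B·¬C·D) and taking the OR gives the canonical DNF.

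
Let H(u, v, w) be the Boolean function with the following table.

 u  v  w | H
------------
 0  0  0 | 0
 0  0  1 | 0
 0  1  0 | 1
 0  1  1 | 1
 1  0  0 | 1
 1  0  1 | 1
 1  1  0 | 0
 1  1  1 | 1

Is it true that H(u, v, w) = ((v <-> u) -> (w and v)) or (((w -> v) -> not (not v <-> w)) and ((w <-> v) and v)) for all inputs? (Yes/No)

Test each input against both H and the formula:
  u=0, v=0, w=0: formula gives 0, H = 0 ✓
  u=0, v=0, w=1: formula gives 0, H = 0 ✓
  u=0, v=1, w=0: formula gives 1, H = 1 ✓
  u=0, v=1, w=1: formula gives 1, H = 1 ✓
  u=1, v=0, w=0: formula gives 1, H = 1 ✓
  …and likewise for the remaining 3 rows.
No disagreement on any input; they are logically equivalent.

Yes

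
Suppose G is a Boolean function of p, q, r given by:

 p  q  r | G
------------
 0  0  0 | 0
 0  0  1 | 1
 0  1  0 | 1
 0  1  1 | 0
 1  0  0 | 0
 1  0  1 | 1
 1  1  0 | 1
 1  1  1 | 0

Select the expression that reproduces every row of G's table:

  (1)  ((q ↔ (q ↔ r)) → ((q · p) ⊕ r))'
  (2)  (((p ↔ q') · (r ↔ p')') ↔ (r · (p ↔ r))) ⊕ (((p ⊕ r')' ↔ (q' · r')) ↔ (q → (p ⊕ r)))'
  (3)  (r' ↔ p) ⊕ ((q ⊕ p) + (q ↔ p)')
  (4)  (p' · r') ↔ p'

(1) disagrees with G on (0,0,1) (formula → 0, table → 1); rule it out.
(2) disagrees with G on (0,0,1) (formula → 0, table → 1); rule it out.
(4) disagrees with G on (0,0,0) (formula → 1, table → 0); rule it out.
Only (3) survives; checking it on all 8 rows confirms it matches G.

3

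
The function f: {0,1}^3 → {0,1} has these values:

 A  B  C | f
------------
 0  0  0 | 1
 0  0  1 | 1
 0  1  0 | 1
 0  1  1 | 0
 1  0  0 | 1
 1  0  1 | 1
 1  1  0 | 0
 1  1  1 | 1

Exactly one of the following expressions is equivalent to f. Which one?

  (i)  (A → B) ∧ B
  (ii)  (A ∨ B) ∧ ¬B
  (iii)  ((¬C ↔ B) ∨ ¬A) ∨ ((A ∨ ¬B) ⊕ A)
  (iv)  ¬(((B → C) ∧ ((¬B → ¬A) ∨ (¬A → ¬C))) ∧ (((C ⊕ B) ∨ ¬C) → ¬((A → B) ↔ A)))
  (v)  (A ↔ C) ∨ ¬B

v

(i) fails at (0,0,0): the formula yields 0, f is 1.
(ii) fails at (0,0,0): the formula yields 0, f is 1.
(iii) fails at (0,1,1): the formula yields 1, f is 0.
(iv) fails at (0,0,0): the formula yields 0, f is 1.
That leaves (v). Evaluating it on every row reproduces the table of f exactly.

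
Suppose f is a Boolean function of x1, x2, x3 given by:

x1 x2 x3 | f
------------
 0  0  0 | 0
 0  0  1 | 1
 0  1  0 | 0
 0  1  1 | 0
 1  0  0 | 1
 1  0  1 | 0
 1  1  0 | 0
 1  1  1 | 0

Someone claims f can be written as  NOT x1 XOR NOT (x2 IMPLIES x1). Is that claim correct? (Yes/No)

Check the formula against f row by row:
  x1=0, x2=0, x3=0: formula gives 1, but f = 0 ✗
Since they disagree at (0,0,0), the expression is not a correct formula for f.

No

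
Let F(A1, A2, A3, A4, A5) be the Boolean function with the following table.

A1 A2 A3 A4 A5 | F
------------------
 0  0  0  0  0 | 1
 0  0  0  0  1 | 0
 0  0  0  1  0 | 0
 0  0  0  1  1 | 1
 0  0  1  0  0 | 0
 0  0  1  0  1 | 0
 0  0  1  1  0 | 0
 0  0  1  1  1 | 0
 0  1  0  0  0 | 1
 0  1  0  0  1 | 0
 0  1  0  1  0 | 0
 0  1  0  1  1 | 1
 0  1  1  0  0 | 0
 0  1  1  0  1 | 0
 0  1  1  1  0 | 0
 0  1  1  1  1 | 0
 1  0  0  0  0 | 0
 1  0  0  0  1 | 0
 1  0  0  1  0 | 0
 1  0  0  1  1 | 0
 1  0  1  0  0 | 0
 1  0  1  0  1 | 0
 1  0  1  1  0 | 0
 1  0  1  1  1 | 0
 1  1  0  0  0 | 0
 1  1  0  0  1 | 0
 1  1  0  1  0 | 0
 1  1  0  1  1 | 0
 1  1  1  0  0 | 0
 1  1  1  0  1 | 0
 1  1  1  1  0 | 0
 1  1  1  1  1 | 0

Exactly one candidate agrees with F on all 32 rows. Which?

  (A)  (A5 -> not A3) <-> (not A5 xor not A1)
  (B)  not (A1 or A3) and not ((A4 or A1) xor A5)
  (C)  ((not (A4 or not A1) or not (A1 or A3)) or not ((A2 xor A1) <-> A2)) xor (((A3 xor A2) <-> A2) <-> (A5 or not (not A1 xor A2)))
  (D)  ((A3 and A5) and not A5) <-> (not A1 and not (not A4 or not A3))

B

(A) disagrees with F on (0,0,0,0,0) (formula → 0, table → 1); rule it out.
(C) disagrees with F on (0,0,0,1,0) (formula → 1, table → 0); rule it out.
(D) disagrees with F on (0,0,0,0,1) (formula → 1, table → 0); rule it out.
Only (B) survives; checking it on all 32 rows confirms it matches F.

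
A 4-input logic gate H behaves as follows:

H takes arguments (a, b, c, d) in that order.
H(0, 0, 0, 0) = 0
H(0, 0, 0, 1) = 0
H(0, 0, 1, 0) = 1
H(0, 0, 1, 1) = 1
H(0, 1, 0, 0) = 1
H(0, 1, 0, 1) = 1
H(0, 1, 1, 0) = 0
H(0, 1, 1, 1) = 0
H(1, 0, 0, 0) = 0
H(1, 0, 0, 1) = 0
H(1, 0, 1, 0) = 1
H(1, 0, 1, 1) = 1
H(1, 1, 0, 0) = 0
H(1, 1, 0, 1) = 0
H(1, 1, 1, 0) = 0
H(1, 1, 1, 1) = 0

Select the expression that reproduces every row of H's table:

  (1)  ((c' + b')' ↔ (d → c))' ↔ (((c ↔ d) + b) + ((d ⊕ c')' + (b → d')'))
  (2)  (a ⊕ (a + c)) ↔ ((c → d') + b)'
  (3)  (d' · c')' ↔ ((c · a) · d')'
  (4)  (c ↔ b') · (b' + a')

4

(1) fails at (0,0,0,0): the formula yields 1, H is 0.
(2) fails at (0,0,0,0): the formula yields 1, H is 0.
(3) fails at (0,0,0,1): the formula yields 1, H is 0.
That leaves (4). Evaluating it on every row reproduces the table of H exactly.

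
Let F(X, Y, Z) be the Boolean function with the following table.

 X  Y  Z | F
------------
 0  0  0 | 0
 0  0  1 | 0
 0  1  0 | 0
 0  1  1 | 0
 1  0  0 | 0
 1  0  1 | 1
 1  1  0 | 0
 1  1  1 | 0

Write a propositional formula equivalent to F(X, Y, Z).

F is 1 on exactly one input, (1,0,1), whose minterm is X·¬Y·Z. So F is just that conjunction.

F(X, Y, Z) = (X & ~Y) & Z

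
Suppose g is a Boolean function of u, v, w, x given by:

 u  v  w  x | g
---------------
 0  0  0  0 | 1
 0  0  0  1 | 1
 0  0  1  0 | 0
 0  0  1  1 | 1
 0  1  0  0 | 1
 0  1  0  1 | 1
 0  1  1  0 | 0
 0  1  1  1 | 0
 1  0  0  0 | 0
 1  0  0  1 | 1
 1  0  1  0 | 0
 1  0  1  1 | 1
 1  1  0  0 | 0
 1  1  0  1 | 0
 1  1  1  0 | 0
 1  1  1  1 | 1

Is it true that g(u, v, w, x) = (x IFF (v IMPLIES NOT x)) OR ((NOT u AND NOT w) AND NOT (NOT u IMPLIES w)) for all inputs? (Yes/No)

No

Check the formula against g row by row:
  u=0, v=0, w=0, x=0: formula gives 1, g = 1 ✓
  u=0, v=0, w=0, x=1: formula gives 1, g = 1 ✓
  u=0, v=0, w=1, x=0: formula gives 0, g = 0 ✓
  u=0, v=0, w=1, x=1: formula gives 1, g = 1 ✓
  …
  u=1, v=1, w=1, x=1: formula gives 0, but g = 1 ✗
Row (1,1,1,1) is a counterexample, so the formula is not equivalent to g.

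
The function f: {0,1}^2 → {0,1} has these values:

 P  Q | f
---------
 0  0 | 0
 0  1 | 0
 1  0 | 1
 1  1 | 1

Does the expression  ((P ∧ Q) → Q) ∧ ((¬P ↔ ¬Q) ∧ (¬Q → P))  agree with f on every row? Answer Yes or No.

Test each input against both f and the formula:
  P=0, Q=0: formula gives 0, f = 0 ✓
  P=0, Q=1: formula gives 0, f = 0 ✓
  P=1, Q=0: formula gives 0, but f = 1 ✗
Since they disagree at (1,0), the expression is not a correct formula for f.

No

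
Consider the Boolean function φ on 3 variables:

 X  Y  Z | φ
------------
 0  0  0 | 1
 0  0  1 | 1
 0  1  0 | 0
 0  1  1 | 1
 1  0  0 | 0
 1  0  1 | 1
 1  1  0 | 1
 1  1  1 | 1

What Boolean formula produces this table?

There are just 2 zero rows: (0,1,0), (1,0,0). Their minterms are ¬X·Y·¬Z, X·¬Y·¬Z; the OR of those covers precisely the 0-outputs, and negating it yields φ.

φ(X, Y, Z) = not (((not X and Y) and not Z) or ((X and not Y) and not Z))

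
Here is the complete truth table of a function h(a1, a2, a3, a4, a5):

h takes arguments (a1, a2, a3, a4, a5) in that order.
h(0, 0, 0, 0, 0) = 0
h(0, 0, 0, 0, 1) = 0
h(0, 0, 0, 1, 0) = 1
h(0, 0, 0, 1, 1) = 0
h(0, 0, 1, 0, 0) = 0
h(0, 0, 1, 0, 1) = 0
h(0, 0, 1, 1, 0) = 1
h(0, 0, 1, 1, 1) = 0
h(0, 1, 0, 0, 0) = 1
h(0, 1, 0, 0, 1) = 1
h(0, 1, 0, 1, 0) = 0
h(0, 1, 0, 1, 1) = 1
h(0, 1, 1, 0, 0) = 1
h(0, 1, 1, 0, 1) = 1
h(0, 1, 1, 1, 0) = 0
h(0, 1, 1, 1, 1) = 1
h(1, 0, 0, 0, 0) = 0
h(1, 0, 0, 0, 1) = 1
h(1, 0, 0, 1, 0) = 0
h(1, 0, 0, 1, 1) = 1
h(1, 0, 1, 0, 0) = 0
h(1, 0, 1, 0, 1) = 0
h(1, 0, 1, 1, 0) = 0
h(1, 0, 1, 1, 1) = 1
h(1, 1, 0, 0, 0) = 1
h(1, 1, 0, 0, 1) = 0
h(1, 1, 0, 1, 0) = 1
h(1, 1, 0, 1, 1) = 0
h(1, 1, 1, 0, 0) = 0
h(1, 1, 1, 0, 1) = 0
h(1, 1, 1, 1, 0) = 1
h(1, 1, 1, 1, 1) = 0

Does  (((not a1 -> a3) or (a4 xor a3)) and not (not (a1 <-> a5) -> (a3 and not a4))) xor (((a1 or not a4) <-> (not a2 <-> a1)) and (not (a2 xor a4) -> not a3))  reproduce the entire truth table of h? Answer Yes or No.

Yes

Test each input against both h and the formula:
  a1=0, a2=0, a3=0, a4=0, a5=0: formula gives 0, h = 0 ✓
  a1=0, a2=0, a3=0, a4=0, a5=1: formula gives 0, h = 0 ✓
  a1=0, a2=0, a3=0, a4=1, a5=0: formula gives 1, h = 1 ✓
  a1=0, a2=0, a3=0, a4=1, a5=1: formula gives 0, h = 0 ✓
  …and likewise for the remaining 28 rows.
All 32 rows match — the expression computes h exactly.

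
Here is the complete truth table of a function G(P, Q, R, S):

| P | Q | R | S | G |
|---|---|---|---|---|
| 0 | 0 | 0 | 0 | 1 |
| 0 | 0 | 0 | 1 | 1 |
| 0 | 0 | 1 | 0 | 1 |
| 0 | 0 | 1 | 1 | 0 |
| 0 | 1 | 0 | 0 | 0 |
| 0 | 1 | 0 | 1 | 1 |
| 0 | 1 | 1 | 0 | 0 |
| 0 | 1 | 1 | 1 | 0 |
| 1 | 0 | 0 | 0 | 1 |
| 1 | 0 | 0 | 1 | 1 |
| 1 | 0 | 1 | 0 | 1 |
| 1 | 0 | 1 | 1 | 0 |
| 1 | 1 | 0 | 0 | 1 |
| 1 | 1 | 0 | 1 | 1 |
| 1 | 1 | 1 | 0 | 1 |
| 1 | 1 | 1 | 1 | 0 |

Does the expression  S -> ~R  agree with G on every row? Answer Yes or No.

Check the formula against G row by row:
  P=0, Q=0, R=0, S=0: formula gives 1, G = 1 ✓
  P=0, Q=0, R=0, S=1: formula gives 1, G = 1 ✓
  P=0, Q=0, R=1, S=0: formula gives 1, G = 1 ✓
  P=0, Q=0, R=1, S=1: formula gives 0, G = 0 ✓
  P=0, Q=1, R=0, S=0: formula gives 1, but G = 0 ✗
Row (0,1,0,0) is a counterexample, so the formula is not equivalent to G.

No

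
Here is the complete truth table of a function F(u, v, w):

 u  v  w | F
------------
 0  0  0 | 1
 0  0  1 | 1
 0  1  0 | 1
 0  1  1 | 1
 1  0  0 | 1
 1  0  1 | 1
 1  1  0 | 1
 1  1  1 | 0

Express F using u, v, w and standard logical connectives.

F(u, v, w) = ¬((u ∧ v) ∧ w)

The output is 0 only when every input is 1 — NAND of all inputs.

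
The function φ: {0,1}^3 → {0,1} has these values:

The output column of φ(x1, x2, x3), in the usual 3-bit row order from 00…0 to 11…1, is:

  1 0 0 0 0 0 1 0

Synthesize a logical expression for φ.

φ=1 on 2 inputs: (0,0,0), (1,1,0). Reading each as a conjunction of literals (¬x1·¬x2·¬x3, x1·x2·¬x3) and taking the OR gives the canonical DNF.

φ(x1, x2, x3) = ((x1' · x2') · x3') + ((x1 · x2) · x3')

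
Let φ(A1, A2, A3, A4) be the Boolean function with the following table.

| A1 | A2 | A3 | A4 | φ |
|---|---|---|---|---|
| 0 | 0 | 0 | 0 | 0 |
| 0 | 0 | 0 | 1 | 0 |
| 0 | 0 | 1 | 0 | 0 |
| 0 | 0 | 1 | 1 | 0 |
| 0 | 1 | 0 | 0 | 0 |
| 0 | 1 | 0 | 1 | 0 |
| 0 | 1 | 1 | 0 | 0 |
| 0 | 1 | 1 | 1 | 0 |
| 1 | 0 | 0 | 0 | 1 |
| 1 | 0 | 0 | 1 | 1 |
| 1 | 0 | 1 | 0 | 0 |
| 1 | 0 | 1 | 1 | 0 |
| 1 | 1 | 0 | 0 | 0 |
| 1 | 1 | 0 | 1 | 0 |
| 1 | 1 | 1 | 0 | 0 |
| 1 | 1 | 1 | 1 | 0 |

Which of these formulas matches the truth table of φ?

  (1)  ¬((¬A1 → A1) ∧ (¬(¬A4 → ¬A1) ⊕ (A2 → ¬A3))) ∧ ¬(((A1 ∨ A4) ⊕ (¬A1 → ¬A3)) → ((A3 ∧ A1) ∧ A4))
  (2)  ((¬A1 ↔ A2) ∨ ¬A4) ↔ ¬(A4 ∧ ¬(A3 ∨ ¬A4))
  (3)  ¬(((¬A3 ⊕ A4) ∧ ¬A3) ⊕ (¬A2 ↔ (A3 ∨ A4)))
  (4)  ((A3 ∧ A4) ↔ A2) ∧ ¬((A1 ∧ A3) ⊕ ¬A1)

(1) fails at (0,0,0,0): the formula yields 1, φ is 0.
(2) fails at (0,0,0,0): the formula yields 1, φ is 0.
(3) fails at (0,1,0,0): the formula yields 1, φ is 0.
That leaves (4). Evaluating it on every row reproduces the table of φ exactly.

4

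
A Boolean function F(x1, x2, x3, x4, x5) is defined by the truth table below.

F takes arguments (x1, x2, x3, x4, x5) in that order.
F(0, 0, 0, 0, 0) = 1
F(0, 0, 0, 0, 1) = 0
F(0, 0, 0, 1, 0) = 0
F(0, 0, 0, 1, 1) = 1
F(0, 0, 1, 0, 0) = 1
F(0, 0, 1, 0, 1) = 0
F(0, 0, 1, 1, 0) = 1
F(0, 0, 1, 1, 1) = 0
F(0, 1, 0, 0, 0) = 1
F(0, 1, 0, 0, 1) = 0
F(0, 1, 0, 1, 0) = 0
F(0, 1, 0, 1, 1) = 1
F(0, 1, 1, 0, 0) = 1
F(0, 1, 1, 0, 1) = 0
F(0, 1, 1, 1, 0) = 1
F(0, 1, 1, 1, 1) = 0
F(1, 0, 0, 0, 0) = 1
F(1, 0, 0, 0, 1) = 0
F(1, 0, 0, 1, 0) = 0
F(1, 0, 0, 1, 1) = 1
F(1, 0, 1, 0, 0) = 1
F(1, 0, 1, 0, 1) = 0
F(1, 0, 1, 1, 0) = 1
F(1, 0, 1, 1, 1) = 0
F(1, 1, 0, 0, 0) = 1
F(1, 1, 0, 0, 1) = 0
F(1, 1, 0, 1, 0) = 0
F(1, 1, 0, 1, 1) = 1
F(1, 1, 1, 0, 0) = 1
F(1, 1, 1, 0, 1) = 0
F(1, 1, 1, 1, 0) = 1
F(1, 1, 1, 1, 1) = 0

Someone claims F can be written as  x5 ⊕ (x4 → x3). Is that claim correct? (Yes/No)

Yes

Test each input against both F and the formula:
  x1=0, x2=0, x3=0, x4=0, x5=0: formula gives 1, F = 1 ✓
  x1=0, x2=0, x3=0, x4=0, x5=1: formula gives 0, F = 0 ✓
  x1=0, x2=0, x3=0, x4=1, x5=0: formula gives 0, F = 0 ✓
  x1=0, x2=0, x3=0, x4=1, x5=1: formula gives 1, F = 1 ✓
  …and likewise for the remaining 28 rows.
No disagreement on any input; they are logically equivalent.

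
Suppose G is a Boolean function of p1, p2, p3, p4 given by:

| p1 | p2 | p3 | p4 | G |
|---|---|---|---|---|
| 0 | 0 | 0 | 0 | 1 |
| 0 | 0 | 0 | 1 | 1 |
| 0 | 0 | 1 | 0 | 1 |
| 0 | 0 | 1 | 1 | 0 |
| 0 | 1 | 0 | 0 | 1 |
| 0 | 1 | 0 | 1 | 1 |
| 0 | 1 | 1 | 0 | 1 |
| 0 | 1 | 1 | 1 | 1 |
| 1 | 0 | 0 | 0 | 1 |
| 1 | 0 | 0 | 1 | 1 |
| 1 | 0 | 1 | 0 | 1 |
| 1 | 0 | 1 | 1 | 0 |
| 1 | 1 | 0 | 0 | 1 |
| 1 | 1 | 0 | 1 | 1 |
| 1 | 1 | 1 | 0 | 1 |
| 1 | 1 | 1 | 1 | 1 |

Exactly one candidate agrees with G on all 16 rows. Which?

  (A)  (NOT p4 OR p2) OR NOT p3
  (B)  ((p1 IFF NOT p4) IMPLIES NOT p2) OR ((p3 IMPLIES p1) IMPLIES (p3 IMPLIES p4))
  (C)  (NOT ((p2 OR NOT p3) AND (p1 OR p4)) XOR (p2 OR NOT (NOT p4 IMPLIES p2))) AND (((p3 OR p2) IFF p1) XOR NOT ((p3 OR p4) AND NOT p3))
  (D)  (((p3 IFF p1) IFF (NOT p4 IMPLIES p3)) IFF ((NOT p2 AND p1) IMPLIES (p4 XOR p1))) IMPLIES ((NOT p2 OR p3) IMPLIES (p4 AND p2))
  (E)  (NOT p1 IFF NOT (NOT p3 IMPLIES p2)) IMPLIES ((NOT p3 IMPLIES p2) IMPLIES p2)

(B): at (0,0,1,1) it gives 1, but G = 0 — eliminated.
(C): at (0,0,0,0) it gives 0, but G = 1 — eliminated.
(D): at (0,0,0,1) it gives 0, but G = 1 — eliminated.
(E): at (0,0,1,1) it gives 1, but G = 0 — eliminated.
Only (A) survives; checking it on all 16 rows confirms it matches G.

A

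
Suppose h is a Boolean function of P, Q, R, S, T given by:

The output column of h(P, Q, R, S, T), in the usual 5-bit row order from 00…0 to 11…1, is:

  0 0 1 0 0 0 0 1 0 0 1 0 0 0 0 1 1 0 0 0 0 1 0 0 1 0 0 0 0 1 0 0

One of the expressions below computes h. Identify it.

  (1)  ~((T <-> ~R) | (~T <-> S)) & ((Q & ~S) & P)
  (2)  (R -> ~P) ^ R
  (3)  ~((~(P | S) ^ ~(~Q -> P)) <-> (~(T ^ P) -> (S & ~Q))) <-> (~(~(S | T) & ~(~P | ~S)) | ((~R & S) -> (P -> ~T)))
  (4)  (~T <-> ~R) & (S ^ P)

4

(1): at (0,0,0,1,0) it gives 0, but h = 1 — eliminated.
(2): at (0,0,0,0,0) it gives 1, but h = 0 — eliminated.
(3): at (0,0,0,0,1) it gives 1, but h = 0 — eliminated.
(4) is the remaining candidate, and it agrees with h on all 32 inputs.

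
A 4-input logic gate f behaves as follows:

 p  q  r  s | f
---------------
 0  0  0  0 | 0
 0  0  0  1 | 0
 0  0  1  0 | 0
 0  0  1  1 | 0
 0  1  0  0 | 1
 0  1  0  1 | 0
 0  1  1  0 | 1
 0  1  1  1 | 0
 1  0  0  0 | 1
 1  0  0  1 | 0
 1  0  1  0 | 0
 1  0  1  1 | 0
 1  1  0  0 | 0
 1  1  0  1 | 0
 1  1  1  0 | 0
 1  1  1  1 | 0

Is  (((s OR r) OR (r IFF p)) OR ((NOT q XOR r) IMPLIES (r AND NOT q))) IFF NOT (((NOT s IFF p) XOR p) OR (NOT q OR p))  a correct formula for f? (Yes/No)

Yes

Check the formula against f row by row:
  p=0, q=0, r=0, s=0: formula gives 0, f = 0 ✓
  p=0, q=0, r=0, s=1: formula gives 0, f = 0 ✓
  p=0, q=0, r=1, s=0: formula gives 0, f = 0 ✓
  p=0, q=0, r=1, s=1: formula gives 0, f = 0 ✓
  …and likewise for the remaining 12 rows.
No disagreement on any input; they are logically equivalent.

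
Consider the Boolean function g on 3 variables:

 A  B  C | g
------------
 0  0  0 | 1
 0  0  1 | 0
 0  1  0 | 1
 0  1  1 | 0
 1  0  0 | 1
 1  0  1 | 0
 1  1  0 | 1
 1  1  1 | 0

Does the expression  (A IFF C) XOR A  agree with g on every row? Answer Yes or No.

Yes

Evaluate (A IFF C) XOR A on each row and compare to g:
  A=0, B=0, C=0: formula gives 1, g = 1 ✓
  A=0, B=0, C=1: formula gives 0, g = 0 ✓
  A=0, B=1, C=0: formula gives 1, g = 1 ✓
  A=0, B=1, C=1: formula gives 0, g = 0 ✓
  A=1, B=0, C=0: formula gives 1, g = 1 ✓
  … (the remaining 3 rows also agree.)
No disagreement on any input; they are logically equivalent.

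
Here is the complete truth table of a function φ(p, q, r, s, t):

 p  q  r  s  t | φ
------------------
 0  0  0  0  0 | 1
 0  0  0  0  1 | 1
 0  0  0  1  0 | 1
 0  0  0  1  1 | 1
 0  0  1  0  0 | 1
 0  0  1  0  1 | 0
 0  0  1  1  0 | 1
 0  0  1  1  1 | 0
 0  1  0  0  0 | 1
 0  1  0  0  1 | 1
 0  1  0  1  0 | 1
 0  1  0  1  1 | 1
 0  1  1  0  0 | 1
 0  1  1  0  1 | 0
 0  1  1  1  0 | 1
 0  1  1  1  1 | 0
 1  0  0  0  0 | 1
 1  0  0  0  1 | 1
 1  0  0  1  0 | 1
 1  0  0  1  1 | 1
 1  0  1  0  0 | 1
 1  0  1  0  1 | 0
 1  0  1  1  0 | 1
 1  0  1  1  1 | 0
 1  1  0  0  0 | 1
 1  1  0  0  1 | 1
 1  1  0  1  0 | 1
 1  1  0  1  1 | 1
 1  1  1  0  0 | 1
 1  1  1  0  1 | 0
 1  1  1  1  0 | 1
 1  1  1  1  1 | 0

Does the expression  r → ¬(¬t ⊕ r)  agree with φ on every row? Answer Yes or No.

Yes

Evaluate r → ¬(¬t ⊕ r) on each row and compare to φ:
  p=0, q=0, r=0, s=0, t=0: formula gives 1, φ = 1 ✓
  p=0, q=0, r=0, s=0, t=1: formula gives 1, φ = 1 ✓
  p=0, q=0, r=0, s=1, t=0: formula gives 1, φ = 1 ✓
  p=0, q=0, r=0, s=1, t=1: formula gives 1, φ = 1 ✓
  … (the remaining 28 rows also agree.)
No disagreement on any input; they are logically equivalent.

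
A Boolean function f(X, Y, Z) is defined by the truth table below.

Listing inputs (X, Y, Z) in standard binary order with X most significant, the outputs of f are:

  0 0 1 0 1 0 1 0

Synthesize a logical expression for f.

Collect the rows where f=1 — (0,1,0), (1,0,0), (1,1,0) — and write one minterm per row: ¬X·Y·¬Z, X·¬Y·¬Z, X·Y·¬Z. Their union (logical OR) reproduces the table exactly.

f(X, Y, Z) = (((~X & Y) & ~Z) | ((X & ~Y) & ~Z)) | ((X & Y) & ~Z)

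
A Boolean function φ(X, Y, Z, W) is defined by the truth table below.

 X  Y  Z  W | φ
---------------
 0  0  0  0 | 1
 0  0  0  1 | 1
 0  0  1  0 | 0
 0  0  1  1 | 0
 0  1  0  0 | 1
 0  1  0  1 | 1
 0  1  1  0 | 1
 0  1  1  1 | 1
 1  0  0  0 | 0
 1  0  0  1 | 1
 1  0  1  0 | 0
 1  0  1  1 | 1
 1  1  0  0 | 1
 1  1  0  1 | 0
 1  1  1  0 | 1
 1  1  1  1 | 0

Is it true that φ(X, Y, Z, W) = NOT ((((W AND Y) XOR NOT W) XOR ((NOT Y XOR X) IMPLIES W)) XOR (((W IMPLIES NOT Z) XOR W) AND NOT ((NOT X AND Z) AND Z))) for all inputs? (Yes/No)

No

Test each input against both φ and the formula:
  X=0, Y=0, Z=0, W=0: formula gives 1, φ = 1 ✓
  X=0, Y=0, Z=0, W=1: formula gives 0, but φ = 1 ✗
Row (0,0,0,1) is a counterexample, so the formula is not equivalent to φ.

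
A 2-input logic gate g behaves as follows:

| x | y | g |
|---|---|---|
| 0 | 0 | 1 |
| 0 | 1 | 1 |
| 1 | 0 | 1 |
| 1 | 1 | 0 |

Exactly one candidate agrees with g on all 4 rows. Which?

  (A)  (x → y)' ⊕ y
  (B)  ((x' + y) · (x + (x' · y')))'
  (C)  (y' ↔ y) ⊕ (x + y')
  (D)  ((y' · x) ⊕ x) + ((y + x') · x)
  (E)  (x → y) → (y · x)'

(A) fails at (0,0): the formula yields 0, g is 1.
(B) fails at (0,0): the formula yields 0, g is 1.
(C) fails at (0,1): the formula yields 0, g is 1.
(D) fails at (0,0): the formula yields 0, g is 1.
(E) is the remaining candidate, and it agrees with g on all 4 inputs.

E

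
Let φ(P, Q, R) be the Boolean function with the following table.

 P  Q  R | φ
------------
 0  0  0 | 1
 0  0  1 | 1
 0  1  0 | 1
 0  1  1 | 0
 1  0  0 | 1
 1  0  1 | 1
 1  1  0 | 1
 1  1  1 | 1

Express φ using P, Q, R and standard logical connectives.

φ(P, Q, R) = NOT ((NOT P AND Q) AND R)

φ is 0 on exactly one input, (0,1,1), whose minterm is ¬P·Q·R. So φ is the negation of that single conjunction.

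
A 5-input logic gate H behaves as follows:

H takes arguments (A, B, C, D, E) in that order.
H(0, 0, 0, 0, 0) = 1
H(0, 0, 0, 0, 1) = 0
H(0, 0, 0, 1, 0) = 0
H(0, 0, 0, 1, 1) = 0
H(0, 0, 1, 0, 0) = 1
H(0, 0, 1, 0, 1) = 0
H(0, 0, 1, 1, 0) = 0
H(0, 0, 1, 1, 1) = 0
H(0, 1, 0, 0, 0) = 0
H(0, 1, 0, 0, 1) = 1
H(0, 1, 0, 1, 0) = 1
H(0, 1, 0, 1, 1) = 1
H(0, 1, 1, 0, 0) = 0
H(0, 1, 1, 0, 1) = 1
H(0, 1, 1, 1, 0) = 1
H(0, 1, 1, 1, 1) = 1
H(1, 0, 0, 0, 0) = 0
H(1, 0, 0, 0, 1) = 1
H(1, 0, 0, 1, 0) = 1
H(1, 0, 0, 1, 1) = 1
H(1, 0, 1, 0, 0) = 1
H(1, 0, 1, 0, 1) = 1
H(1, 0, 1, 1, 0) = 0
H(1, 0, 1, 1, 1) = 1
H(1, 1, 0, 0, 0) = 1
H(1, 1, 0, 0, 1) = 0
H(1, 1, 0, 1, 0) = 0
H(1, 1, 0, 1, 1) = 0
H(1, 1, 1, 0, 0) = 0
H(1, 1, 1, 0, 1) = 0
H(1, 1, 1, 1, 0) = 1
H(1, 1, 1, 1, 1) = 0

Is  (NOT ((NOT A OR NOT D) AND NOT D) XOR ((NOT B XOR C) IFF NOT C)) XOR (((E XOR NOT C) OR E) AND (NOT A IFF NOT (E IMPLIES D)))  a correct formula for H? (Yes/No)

Yes

Evaluate (NOT ((NOT A OR NOT D) AND NOT D) XOR ((NOT B XOR C) IFF NOT C)) XOR (((E XOR NOT C) OR E) AND (NOT A IFF NOT (E IMPLIES D))) on each row and compare to H:
  A=0, B=0, C=0, D=0, E=0: formula gives 1, H = 1 ✓
  A=0, B=0, C=0, D=0, E=1: formula gives 0, H = 0 ✓
  A=0, B=0, C=0, D=1, E=0: formula gives 0, H = 0 ✓
  A=0, B=0, C=0, D=1, E=1: formula gives 0, H = 0 ✓
  … (the remaining 28 rows also agree.)
Every row agrees, so the formula is equivalent.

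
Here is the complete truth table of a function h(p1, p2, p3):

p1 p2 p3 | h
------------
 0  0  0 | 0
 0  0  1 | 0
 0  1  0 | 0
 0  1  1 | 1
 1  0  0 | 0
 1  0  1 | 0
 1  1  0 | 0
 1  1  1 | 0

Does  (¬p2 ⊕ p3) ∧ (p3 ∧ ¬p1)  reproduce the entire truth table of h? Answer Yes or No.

Test each input against both h and the formula:
  p1=0, p2=0, p3=0: formula gives 0, h = 0 ✓
  p1=0, p2=0, p3=1: formula gives 0, h = 0 ✓
  p1=0, p2=1, p3=0: formula gives 0, h = 0 ✓
  p1=0, p2=1, p3=1: formula gives 1, h = 1 ✓
  p1=1, p2=0, p3=0: formula gives 0, h = 0 ✓
  …and likewise for the remaining 3 rows.
No disagreement on any input; they are logically equivalent.

Yes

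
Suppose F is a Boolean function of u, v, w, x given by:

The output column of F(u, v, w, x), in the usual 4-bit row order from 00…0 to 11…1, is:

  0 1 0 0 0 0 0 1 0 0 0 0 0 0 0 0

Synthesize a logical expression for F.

F(u, v, w, x) = (((NOT u AND NOT v) AND NOT w) AND x) OR (((NOT u AND v) AND w) AND x)

Collect the rows where F=1 — (0,0,0,1), (0,1,1,1) — and write one minterm per row: ¬u·¬v·¬w·x, ¬u·v·w·x. Their union (logical OR) reproduces the table exactly.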